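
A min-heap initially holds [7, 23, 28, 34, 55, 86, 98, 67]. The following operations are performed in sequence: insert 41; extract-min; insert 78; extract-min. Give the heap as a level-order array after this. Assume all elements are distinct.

[28, 34, 78, 41, 55, 86, 98, 67]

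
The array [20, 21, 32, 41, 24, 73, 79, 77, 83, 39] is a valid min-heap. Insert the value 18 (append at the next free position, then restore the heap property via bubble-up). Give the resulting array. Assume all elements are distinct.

append 18 at index 10 → [20, 21, 32, 41, 24, 73, 79, 77, 83, 39, 18]
18 < parent 24 at index 4, swap → [20, 21, 32, 41, 18, 73, 79, 77, 83, 39, 24]
18 < parent 21 at index 1, swap → [20, 18, 32, 41, 21, 73, 79, 77, 83, 39, 24]
18 < parent 20 at index 0, swap → [18, 20, 32, 41, 21, 73, 79, 77, 83, 39, 24]

[18, 20, 32, 41, 21, 73, 79, 77, 83, 39, 24]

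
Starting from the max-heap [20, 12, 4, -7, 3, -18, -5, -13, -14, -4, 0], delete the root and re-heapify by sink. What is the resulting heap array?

[12, 3, 4, -7, 0, -18, -5, -13, -14, -4]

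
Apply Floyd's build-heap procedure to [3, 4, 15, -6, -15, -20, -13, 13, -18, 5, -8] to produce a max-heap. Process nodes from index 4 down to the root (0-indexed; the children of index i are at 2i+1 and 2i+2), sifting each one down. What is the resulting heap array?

[15, 13, 3, 4, 5, -20, -13, -6, -18, -15, -8]

sift down from index 4:
  -15 vs larger child 5 at index 9, swap → [3, 4, 15, -6, 5, -20, -13, 13, -18, -15, -8]
sift down from index 3:
  -6 vs larger child 13 at index 7, swap → [3, 4, 15, 13, 5, -20, -13, -6, -18, -15, -8]
sift down from index 2: already satisfies heap property
sift down from index 1:
  4 vs larger child 13 at index 3, swap → [3, 13, 15, 4, 5, -20, -13, -6, -18, -15, -8]
sift down from index 0:
  3 vs larger child 15 at index 2, swap → [15, 13, 3, 4, 5, -20, -13, -6, -18, -15, -8]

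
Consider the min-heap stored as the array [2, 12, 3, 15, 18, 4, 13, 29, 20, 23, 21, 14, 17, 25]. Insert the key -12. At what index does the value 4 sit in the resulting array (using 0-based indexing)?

append -12 at index 14 → [2, 12, 3, 15, 18, 4, 13, 29, 20, 23, 21, 14, 17, 25, -12]
-12 < parent 13 at index 6, swap → [2, 12, 3, 15, 18, 4, -12, 29, 20, 23, 21, 14, 17, 25, 13]
-12 < parent 3 at index 2, swap → [2, 12, -12, 15, 18, 4, 3, 29, 20, 23, 21, 14, 17, 25, 13]
-12 < parent 2 at index 0, swap → [-12, 12, 2, 15, 18, 4, 3, 29, 20, 23, 21, 14, 17, 25, 13]
resulting array: [-12, 12, 2, 15, 18, 4, 3, 29, 20, 23, 21, 14, 17, 25, 13]

5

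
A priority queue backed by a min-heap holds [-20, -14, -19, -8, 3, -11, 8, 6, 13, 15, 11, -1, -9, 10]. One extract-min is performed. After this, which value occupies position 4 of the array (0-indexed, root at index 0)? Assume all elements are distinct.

3

remove root -20; move last element 10 to root → [10, -14, -19, -8, 3, -11, 8, 6, 13, 15, 11, -1, -9]
10 vs smaller child -19 at index 2, swap → [-19, -14, 10, -8, 3, -11, 8, 6, 13, 15, 11, -1, -9]
10 vs smaller child -11 at index 5, swap → [-19, -14, -11, -8, 3, 10, 8, 6, 13, 15, 11, -1, -9]
10 vs smaller child -9 at index 12, swap → [-19, -14, -11, -8, 3, -9, 8, 6, 13, 15, 11, -1, 10]
resulting array: [-19, -14, -11, -8, 3, -9, 8, 6, 13, 15, 11, -1, 10]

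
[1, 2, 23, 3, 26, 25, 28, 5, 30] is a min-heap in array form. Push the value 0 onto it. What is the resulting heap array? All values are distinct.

[0, 1, 23, 3, 2, 25, 28, 5, 30, 26]

append 0 at index 9 → [1, 2, 23, 3, 26, 25, 28, 5, 30, 0]
0 < parent 26 at index 4, swap → [1, 2, 23, 3, 0, 25, 28, 5, 30, 26]
0 < parent 2 at index 1, swap → [1, 0, 23, 3, 2, 25, 28, 5, 30, 26]
0 < parent 1 at index 0, swap → [0, 1, 23, 3, 2, 25, 28, 5, 30, 26]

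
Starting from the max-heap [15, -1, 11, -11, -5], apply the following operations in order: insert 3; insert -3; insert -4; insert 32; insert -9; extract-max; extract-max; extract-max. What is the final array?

insert 3:
  append 3 at index 5 → [15, -1, 11, -11, -5, 3] (no swap needed)
insert -3:
  append -3 at index 6 → [15, -1, 11, -11, -5, 3, -3] (no swap needed)
insert -4:
  append -4 at index 7 → [15, -1, 11, -11, -5, 3, -3, -4]
  -4 > parent -11 at index 3, swap → [15, -1, 11, -4, -5, 3, -3, -11]
insert 32:
  append 32 at index 8 → [15, -1, 11, -4, -5, 3, -3, -11, 32]
  32 > parent -4 at index 3, swap → [15, -1, 11, 32, -5, 3, -3, -11, -4]
  32 > parent -1 at index 1, swap → [15, 32, 11, -1, -5, 3, -3, -11, -4]
  32 > parent 15 at index 0, swap → [32, 15, 11, -1, -5, 3, -3, -11, -4]
insert -9:
  append -9 at index 9 → [32, 15, 11, -1, -5, 3, -3, -11, -4, -9] (no swap needed)
extract-max → returns 32:
  remove root 32; move last element -9 to root → [-9, 15, 11, -1, -5, 3, -3, -11, -4]
  -9 vs larger child 15 at index 1, swap → [15, -9, 11, -1, -5, 3, -3, -11, -4]
  -9 vs larger child -1 at index 3, swap → [15, -1, 11, -9, -5, 3, -3, -11, -4]
  -9 vs larger child -4 at index 8, swap → [15, -1, 11, -4, -5, 3, -3, -11, -9]
extract-max → returns 15:
  remove root 15; move last element -9 to root → [-9, -1, 11, -4, -5, 3, -3, -11]
  -9 vs larger child 11 at index 2, swap → [11, -1, -9, -4, -5, 3, -3, -11]
  -9 vs larger child 3 at index 5, swap → [11, -1, 3, -4, -5, -9, -3, -11]
extract-max → returns 11:
  remove root 11; move last element -11 to root → [-11, -1, 3, -4, -5, -9, -3]
  -11 vs larger child 3 at index 2, swap → [3, -1, -11, -4, -5, -9, -3]
  -11 vs larger child -3 at index 6, swap → [3, -1, -3, -4, -5, -9, -11]

[3, -1, -3, -4, -5, -9, -11]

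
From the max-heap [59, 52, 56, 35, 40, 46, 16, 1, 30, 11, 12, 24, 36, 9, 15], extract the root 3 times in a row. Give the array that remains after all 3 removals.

extract-max #1 returns 59:
  remove root 59; move last element 15 to root → [15, 52, 56, 35, 40, 46, 16, 1, 30, 11, 12, 24, 36, 9]
  15 vs larger child 56 at index 2, swap → [56, 52, 15, 35, 40, 46, 16, 1, 30, 11, 12, 24, 36, 9]
  15 vs larger child 46 at index 5, swap → [56, 52, 46, 35, 40, 15, 16, 1, 30, 11, 12, 24, 36, 9]
  15 vs larger child 36 at index 12, swap → [56, 52, 46, 35, 40, 36, 16, 1, 30, 11, 12, 24, 15, 9]
extract-max #2 returns 56:
  remove root 56; move last element 9 to root → [9, 52, 46, 35, 40, 36, 16, 1, 30, 11, 12, 24, 15]
  9 vs larger child 52 at index 1, swap → [52, 9, 46, 35, 40, 36, 16, 1, 30, 11, 12, 24, 15]
  9 vs larger child 40 at index 4, swap → [52, 40, 46, 35, 9, 36, 16, 1, 30, 11, 12, 24, 15]
  9 vs larger child 12 at index 10, swap → [52, 40, 46, 35, 12, 36, 16, 1, 30, 11, 9, 24, 15]
extract-max #3 returns 52:
  remove root 52; move last element 15 to root → [15, 40, 46, 35, 12, 36, 16, 1, 30, 11, 9, 24]
  15 vs larger child 46 at index 2, swap → [46, 40, 15, 35, 12, 36, 16, 1, 30, 11, 9, 24]
  15 vs larger child 36 at index 5, swap → [46, 40, 36, 35, 12, 15, 16, 1, 30, 11, 9, 24]
  15 vs only child 24 at index 11, swap → [46, 40, 36, 35, 12, 24, 16, 1, 30, 11, 9, 15]

[46, 40, 36, 35, 12, 24, 16, 1, 30, 11, 9, 15]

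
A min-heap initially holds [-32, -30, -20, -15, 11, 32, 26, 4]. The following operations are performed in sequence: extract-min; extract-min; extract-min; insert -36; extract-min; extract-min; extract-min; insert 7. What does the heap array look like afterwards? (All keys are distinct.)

[7, 11, 26, 32]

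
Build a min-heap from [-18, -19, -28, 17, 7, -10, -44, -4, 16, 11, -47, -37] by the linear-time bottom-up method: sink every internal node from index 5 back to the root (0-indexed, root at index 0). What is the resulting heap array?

[-47, -19, -44, -4, -18, -37, -28, 17, 16, 11, 7, -10]

sift down from index 5:
  -10 vs only child -37 at index 11, swap → [-18, -19, -28, 17, 7, -37, -44, -4, 16, 11, -47, -10]
sift down from index 4:
  7 vs smaller child -47 at index 10, swap → [-18, -19, -28, 17, -47, -37, -44, -4, 16, 11, 7, -10]
sift down from index 3:
  17 vs smaller child -4 at index 7, swap → [-18, -19, -28, -4, -47, -37, -44, 17, 16, 11, 7, -10]
sift down from index 2:
  -28 vs smaller child -44 at index 6, swap → [-18, -19, -44, -4, -47, -37, -28, 17, 16, 11, 7, -10]
sift down from index 1:
  -19 vs smaller child -47 at index 4, swap → [-18, -47, -44, -4, -19, -37, -28, 17, 16, 11, 7, -10]
sift down from index 0:
  -18 vs smaller child -47 at index 1, swap → [-47, -18, -44, -4, -19, -37, -28, 17, 16, 11, 7, -10]
  -18 vs smaller child -19 at index 4, swap → [-47, -19, -44, -4, -18, -37, -28, 17, 16, 11, 7, -10]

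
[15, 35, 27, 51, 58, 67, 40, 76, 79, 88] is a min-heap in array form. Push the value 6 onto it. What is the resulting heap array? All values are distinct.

append 6 at index 10 → [15, 35, 27, 51, 58, 67, 40, 76, 79, 88, 6]
6 < parent 58 at index 4, swap → [15, 35, 27, 51, 6, 67, 40, 76, 79, 88, 58]
6 < parent 35 at index 1, swap → [15, 6, 27, 51, 35, 67, 40, 76, 79, 88, 58]
6 < parent 15 at index 0, swap → [6, 15, 27, 51, 35, 67, 40, 76, 79, 88, 58]

[6, 15, 27, 51, 35, 67, 40, 76, 79, 88, 58]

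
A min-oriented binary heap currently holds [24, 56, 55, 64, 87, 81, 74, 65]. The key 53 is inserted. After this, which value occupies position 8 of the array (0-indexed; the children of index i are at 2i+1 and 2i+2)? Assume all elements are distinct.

64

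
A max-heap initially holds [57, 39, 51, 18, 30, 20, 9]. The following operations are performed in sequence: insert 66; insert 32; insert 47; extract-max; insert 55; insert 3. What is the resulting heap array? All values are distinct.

[57, 55, 51, 39, 47, 20, 9, 18, 32, 30, 3]

insert 66:
  append 66 at index 7 → [57, 39, 51, 18, 30, 20, 9, 66]
  66 > parent 18 at index 3, swap → [57, 39, 51, 66, 30, 20, 9, 18]
  66 > parent 39 at index 1, swap → [57, 66, 51, 39, 30, 20, 9, 18]
  66 > parent 57 at index 0, swap → [66, 57, 51, 39, 30, 20, 9, 18]
insert 32:
  append 32 at index 8 → [66, 57, 51, 39, 30, 20, 9, 18, 32] (no swap needed)
insert 47:
  append 47 at index 9 → [66, 57, 51, 39, 30, 20, 9, 18, 32, 47]
  47 > parent 30 at index 4, swap → [66, 57, 51, 39, 47, 20, 9, 18, 32, 30]
extract-max → returns 66:
  remove root 66; move last element 30 to root → [30, 57, 51, 39, 47, 20, 9, 18, 32]
  30 vs larger child 57 at index 1, swap → [57, 30, 51, 39, 47, 20, 9, 18, 32]
  30 vs larger child 47 at index 4, swap → [57, 47, 51, 39, 30, 20, 9, 18, 32]
insert 55:
  append 55 at index 9 → [57, 47, 51, 39, 30, 20, 9, 18, 32, 55]
  55 > parent 30 at index 4, swap → [57, 47, 51, 39, 55, 20, 9, 18, 32, 30]
  55 > parent 47 at index 1, swap → [57, 55, 51, 39, 47, 20, 9, 18, 32, 30]
insert 3:
  append 3 at index 10 → [57, 55, 51, 39, 47, 20, 9, 18, 32, 30, 3] (no swap needed)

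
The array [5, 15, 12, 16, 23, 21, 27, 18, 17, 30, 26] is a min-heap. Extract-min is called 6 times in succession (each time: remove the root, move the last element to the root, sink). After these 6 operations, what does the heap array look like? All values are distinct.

[21, 23, 26, 30, 27]

extract-min #1 returns 5:
  remove root 5; move last element 26 to root → [26, 15, 12, 16, 23, 21, 27, 18, 17, 30]
  26 vs smaller child 12 at index 2, swap → [12, 15, 26, 16, 23, 21, 27, 18, 17, 30]
  26 vs smaller child 21 at index 5, swap → [12, 15, 21, 16, 23, 26, 27, 18, 17, 30]
extract-min #2 returns 12:
  remove root 12; move last element 30 to root → [30, 15, 21, 16, 23, 26, 27, 18, 17]
  30 vs smaller child 15 at index 1, swap → [15, 30, 21, 16, 23, 26, 27, 18, 17]
  30 vs smaller child 16 at index 3, swap → [15, 16, 21, 30, 23, 26, 27, 18, 17]
  30 vs smaller child 17 at index 8, swap → [15, 16, 21, 17, 23, 26, 27, 18, 30]
extract-min #3 returns 15:
  remove root 15; move last element 30 to root → [30, 16, 21, 17, 23, 26, 27, 18]
  30 vs smaller child 16 at index 1, swap → [16, 30, 21, 17, 23, 26, 27, 18]
  30 vs smaller child 17 at index 3, swap → [16, 17, 21, 30, 23, 26, 27, 18]
  30 vs only child 18 at index 7, swap → [16, 17, 21, 18, 23, 26, 27, 30]
extract-min #4 returns 16:
  remove root 16; move last element 30 to root → [30, 17, 21, 18, 23, 26, 27]
  30 vs smaller child 17 at index 1, swap → [17, 30, 21, 18, 23, 26, 27]
  30 vs smaller child 18 at index 3, swap → [17, 18, 21, 30, 23, 26, 27]
extract-min #5 returns 17:
  remove root 17; move last element 27 to root → [27, 18, 21, 30, 23, 26]
  27 vs smaller child 18 at index 1, swap → [18, 27, 21, 30, 23, 26]
  27 vs smaller child 23 at index 4, swap → [18, 23, 21, 30, 27, 26]
extract-min #6 returns 18:
  remove root 18; move last element 26 to root → [26, 23, 21, 30, 27]
  26 vs smaller child 21 at index 2, swap → [21, 23, 26, 30, 27]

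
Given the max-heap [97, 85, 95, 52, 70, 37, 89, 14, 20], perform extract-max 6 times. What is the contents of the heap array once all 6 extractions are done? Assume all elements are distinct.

[37, 20, 14]

extract-max #1 returns 97:
  remove root 97; move last element 20 to root → [20, 85, 95, 52, 70, 37, 89, 14]
  20 vs larger child 95 at index 2, swap → [95, 85, 20, 52, 70, 37, 89, 14]
  20 vs larger child 89 at index 6, swap → [95, 85, 89, 52, 70, 37, 20, 14]
extract-max #2 returns 95:
  remove root 95; move last element 14 to root → [14, 85, 89, 52, 70, 37, 20]
  14 vs larger child 89 at index 2, swap → [89, 85, 14, 52, 70, 37, 20]
  14 vs larger child 37 at index 5, swap → [89, 85, 37, 52, 70, 14, 20]
extract-max #3 returns 89:
  remove root 89; move last element 20 to root → [20, 85, 37, 52, 70, 14]
  20 vs larger child 85 at index 1, swap → [85, 20, 37, 52, 70, 14]
  20 vs larger child 70 at index 4, swap → [85, 70, 37, 52, 20, 14]
extract-max #4 returns 85:
  remove root 85; move last element 14 to root → [14, 70, 37, 52, 20]
  14 vs larger child 70 at index 1, swap → [70, 14, 37, 52, 20]
  14 vs larger child 52 at index 3, swap → [70, 52, 37, 14, 20]
extract-max #5 returns 70:
  remove root 70; move last element 20 to root → [20, 52, 37, 14]
  20 vs larger child 52 at index 1, swap → [52, 20, 37, 14]
extract-max #6 returns 52:
  remove root 52; move last element 14 to root → [14, 20, 37]
  14 vs larger child 37 at index 2, swap → [37, 20, 14]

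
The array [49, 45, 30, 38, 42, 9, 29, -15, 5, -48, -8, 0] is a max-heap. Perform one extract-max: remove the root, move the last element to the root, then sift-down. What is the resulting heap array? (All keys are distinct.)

remove root 49; move last element 0 to root → [0, 45, 30, 38, 42, 9, 29, -15, 5, -48, -8]
0 vs larger child 45 at index 1, swap → [45, 0, 30, 38, 42, 9, 29, -15, 5, -48, -8]
0 vs larger child 42 at index 4, swap → [45, 42, 30, 38, 0, 9, 29, -15, 5, -48, -8]

[45, 42, 30, 38, 0, 9, 29, -15, 5, -48, -8]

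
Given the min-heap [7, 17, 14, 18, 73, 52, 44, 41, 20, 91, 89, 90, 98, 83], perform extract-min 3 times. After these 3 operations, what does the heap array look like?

extract-min #1 returns 7:
  remove root 7; move last element 83 to root → [83, 17, 14, 18, 73, 52, 44, 41, 20, 91, 89, 90, 98]
  83 vs smaller child 14 at index 2, swap → [14, 17, 83, 18, 73, 52, 44, 41, 20, 91, 89, 90, 98]
  83 vs smaller child 44 at index 6, swap → [14, 17, 44, 18, 73, 52, 83, 41, 20, 91, 89, 90, 98]
extract-min #2 returns 14:
  remove root 14; move last element 98 to root → [98, 17, 44, 18, 73, 52, 83, 41, 20, 91, 89, 90]
  98 vs smaller child 17 at index 1, swap → [17, 98, 44, 18, 73, 52, 83, 41, 20, 91, 89, 90]
  98 vs smaller child 18 at index 3, swap → [17, 18, 44, 98, 73, 52, 83, 41, 20, 91, 89, 90]
  98 vs smaller child 20 at index 8, swap → [17, 18, 44, 20, 73, 52, 83, 41, 98, 91, 89, 90]
extract-min #3 returns 17:
  remove root 17; move last element 90 to root → [90, 18, 44, 20, 73, 52, 83, 41, 98, 91, 89]
  90 vs smaller child 18 at index 1, swap → [18, 90, 44, 20, 73, 52, 83, 41, 98, 91, 89]
  90 vs smaller child 20 at index 3, swap → [18, 20, 44, 90, 73, 52, 83, 41, 98, 91, 89]
  90 vs smaller child 41 at index 7, swap → [18, 20, 44, 41, 73, 52, 83, 90, 98, 91, 89]

[18, 20, 44, 41, 73, 52, 83, 90, 98, 91, 89]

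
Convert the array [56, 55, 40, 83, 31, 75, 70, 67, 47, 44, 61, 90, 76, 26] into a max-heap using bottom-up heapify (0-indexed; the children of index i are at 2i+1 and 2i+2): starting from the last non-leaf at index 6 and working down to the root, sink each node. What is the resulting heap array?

[90, 83, 76, 67, 61, 75, 70, 55, 47, 44, 31, 56, 40, 26]

sift down from index 6: already satisfies heap property
sift down from index 5:
  75 vs larger child 90 at index 11, swap → [56, 55, 40, 83, 31, 90, 70, 67, 47, 44, 61, 75, 76, 26]
sift down from index 4:
  31 vs larger child 61 at index 10, swap → [56, 55, 40, 83, 61, 90, 70, 67, 47, 44, 31, 75, 76, 26]
sift down from index 3: already satisfies heap property
sift down from index 2:
  40 vs larger child 90 at index 5, swap → [56, 55, 90, 83, 61, 40, 70, 67, 47, 44, 31, 75, 76, 26]
  40 vs larger child 76 at index 12, swap → [56, 55, 90, 83, 61, 76, 70, 67, 47, 44, 31, 75, 40, 26]
sift down from index 1:
  55 vs larger child 83 at index 3, swap → [56, 83, 90, 55, 61, 76, 70, 67, 47, 44, 31, 75, 40, 26]
  55 vs larger child 67 at index 7, swap → [56, 83, 90, 67, 61, 76, 70, 55, 47, 44, 31, 75, 40, 26]
sift down from index 0:
  56 vs larger child 90 at index 2, swap → [90, 83, 56, 67, 61, 76, 70, 55, 47, 44, 31, 75, 40, 26]
  56 vs larger child 76 at index 5, swap → [90, 83, 76, 67, 61, 56, 70, 55, 47, 44, 31, 75, 40, 26]
  56 vs larger child 75 at index 11, swap → [90, 83, 76, 67, 61, 75, 70, 55, 47, 44, 31, 56, 40, 26]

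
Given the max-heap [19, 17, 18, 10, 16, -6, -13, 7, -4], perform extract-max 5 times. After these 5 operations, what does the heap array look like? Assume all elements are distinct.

extract-max #1 returns 19:
  remove root 19; move last element -4 to root → [-4, 17, 18, 10, 16, -6, -13, 7]
  -4 vs larger child 18 at index 2, swap → [18, 17, -4, 10, 16, -6, -13, 7]
extract-max #2 returns 18:
  remove root 18; move last element 7 to root → [7, 17, -4, 10, 16, -6, -13]
  7 vs larger child 17 at index 1, swap → [17, 7, -4, 10, 16, -6, -13]
  7 vs larger child 16 at index 4, swap → [17, 16, -4, 10, 7, -6, -13]
extract-max #3 returns 17:
  remove root 17; move last element -13 to root → [-13, 16, -4, 10, 7, -6]
  -13 vs larger child 16 at index 1, swap → [16, -13, -4, 10, 7, -6]
  -13 vs larger child 10 at index 3, swap → [16, 10, -4, -13, 7, -6]
extract-max #4 returns 16:
  remove root 16; move last element -6 to root → [-6, 10, -4, -13, 7]
  -6 vs larger child 10 at index 1, swap → [10, -6, -4, -13, 7]
  -6 vs larger child 7 at index 4, swap → [10, 7, -4, -13, -6]
extract-max #5 returns 10:
  remove root 10; move last element -6 to root → [-6, 7, -4, -13]
  -6 vs larger child 7 at index 1, swap → [7, -6, -4, -13]

[7, -6, -4, -13]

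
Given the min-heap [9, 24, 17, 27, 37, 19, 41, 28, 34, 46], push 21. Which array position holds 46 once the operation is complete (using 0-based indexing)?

append 21 at index 10 → [9, 24, 17, 27, 37, 19, 41, 28, 34, 46, 21]
21 < parent 37 at index 4, swap → [9, 24, 17, 27, 21, 19, 41, 28, 34, 46, 37]
21 < parent 24 at index 1, swap → [9, 21, 17, 27, 24, 19, 41, 28, 34, 46, 37]
resulting array: [9, 21, 17, 27, 24, 19, 41, 28, 34, 46, 37]

9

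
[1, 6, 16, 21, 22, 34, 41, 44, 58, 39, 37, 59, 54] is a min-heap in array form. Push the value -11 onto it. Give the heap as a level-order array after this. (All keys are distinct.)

[-11, 6, 1, 21, 22, 34, 16, 44, 58, 39, 37, 59, 54, 41]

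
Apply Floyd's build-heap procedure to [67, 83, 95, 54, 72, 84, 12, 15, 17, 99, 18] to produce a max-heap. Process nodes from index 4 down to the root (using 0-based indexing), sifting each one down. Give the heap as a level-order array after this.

[99, 83, 95, 54, 72, 84, 12, 15, 17, 67, 18]

sift down from index 4:
  72 vs larger child 99 at index 9, swap → [67, 83, 95, 54, 99, 84, 12, 15, 17, 72, 18]
sift down from index 3: already satisfies heap property
sift down from index 2: already satisfies heap property
sift down from index 1:
  83 vs larger child 99 at index 4, swap → [67, 99, 95, 54, 83, 84, 12, 15, 17, 72, 18]
sift down from index 0:
  67 vs larger child 99 at index 1, swap → [99, 67, 95, 54, 83, 84, 12, 15, 17, 72, 18]
  67 vs larger child 83 at index 4, swap → [99, 83, 95, 54, 67, 84, 12, 15, 17, 72, 18]
  67 vs larger child 72 at index 9, swap → [99, 83, 95, 54, 72, 84, 12, 15, 17, 67, 18]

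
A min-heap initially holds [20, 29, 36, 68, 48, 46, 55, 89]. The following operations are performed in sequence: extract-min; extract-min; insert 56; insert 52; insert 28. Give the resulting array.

extract-min → returns 20:
  remove root 20; move last element 89 to root → [89, 29, 36, 68, 48, 46, 55]
  89 vs smaller child 29 at index 1, swap → [29, 89, 36, 68, 48, 46, 55]
  89 vs smaller child 48 at index 4, swap → [29, 48, 36, 68, 89, 46, 55]
extract-min → returns 29:
  remove root 29; move last element 55 to root → [55, 48, 36, 68, 89, 46]
  55 vs smaller child 36 at index 2, swap → [36, 48, 55, 68, 89, 46]
  55 vs only child 46 at index 5, swap → [36, 48, 46, 68, 89, 55]
insert 56:
  append 56 at index 6 → [36, 48, 46, 68, 89, 55, 56] (no swap needed)
insert 52:
  append 52 at index 7 → [36, 48, 46, 68, 89, 55, 56, 52]
  52 < parent 68 at index 3, swap → [36, 48, 46, 52, 89, 55, 56, 68]
insert 28:
  append 28 at index 8 → [36, 48, 46, 52, 89, 55, 56, 68, 28]
  28 < parent 52 at index 3, swap → [36, 48, 46, 28, 89, 55, 56, 68, 52]
  28 < parent 48 at index 1, swap → [36, 28, 46, 48, 89, 55, 56, 68, 52]
  28 < parent 36 at index 0, swap → [28, 36, 46, 48, 89, 55, 56, 68, 52]

[28, 36, 46, 48, 89, 55, 56, 68, 52]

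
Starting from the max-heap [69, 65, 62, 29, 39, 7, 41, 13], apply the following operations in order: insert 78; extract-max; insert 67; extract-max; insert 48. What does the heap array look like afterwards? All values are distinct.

[67, 65, 62, 48, 39, 7, 41, 13, 29]

insert 78:
  append 78 at index 8 → [69, 65, 62, 29, 39, 7, 41, 13, 78]
  78 > parent 29 at index 3, swap → [69, 65, 62, 78, 39, 7, 41, 13, 29]
  78 > parent 65 at index 1, swap → [69, 78, 62, 65, 39, 7, 41, 13, 29]
  78 > parent 69 at index 0, swap → [78, 69, 62, 65, 39, 7, 41, 13, 29]
extract-max → returns 78:
  remove root 78; move last element 29 to root → [29, 69, 62, 65, 39, 7, 41, 13]
  29 vs larger child 69 at index 1, swap → [69, 29, 62, 65, 39, 7, 41, 13]
  29 vs larger child 65 at index 3, swap → [69, 65, 62, 29, 39, 7, 41, 13]
insert 67:
  append 67 at index 8 → [69, 65, 62, 29, 39, 7, 41, 13, 67]
  67 > parent 29 at index 3, swap → [69, 65, 62, 67, 39, 7, 41, 13, 29]
  67 > parent 65 at index 1, swap → [69, 67, 62, 65, 39, 7, 41, 13, 29]
extract-max → returns 69:
  remove root 69; move last element 29 to root → [29, 67, 62, 65, 39, 7, 41, 13]
  29 vs larger child 67 at index 1, swap → [67, 29, 62, 65, 39, 7, 41, 13]
  29 vs larger child 65 at index 3, swap → [67, 65, 62, 29, 39, 7, 41, 13]
insert 48:
  append 48 at index 8 → [67, 65, 62, 29, 39, 7, 41, 13, 48]
  48 > parent 29 at index 3, swap → [67, 65, 62, 48, 39, 7, 41, 13, 29]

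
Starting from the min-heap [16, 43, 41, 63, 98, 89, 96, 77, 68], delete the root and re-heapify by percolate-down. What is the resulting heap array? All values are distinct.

[41, 43, 68, 63, 98, 89, 96, 77]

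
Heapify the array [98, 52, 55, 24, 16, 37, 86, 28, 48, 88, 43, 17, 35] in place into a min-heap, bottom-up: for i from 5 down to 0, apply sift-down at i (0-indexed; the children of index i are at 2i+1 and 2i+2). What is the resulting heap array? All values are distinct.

[16, 24, 17, 28, 43, 35, 86, 98, 48, 88, 52, 37, 55]

sift down from index 5:
  37 vs smaller child 17 at index 11, swap → [98, 52, 55, 24, 16, 17, 86, 28, 48, 88, 43, 37, 35]
sift down from index 4: already satisfies heap property
sift down from index 3: already satisfies heap property
sift down from index 2:
  55 vs smaller child 17 at index 5, swap → [98, 52, 17, 24, 16, 55, 86, 28, 48, 88, 43, 37, 35]
  55 vs smaller child 35 at index 12, swap → [98, 52, 17, 24, 16, 35, 86, 28, 48, 88, 43, 37, 55]
sift down from index 1:
  52 vs smaller child 16 at index 4, swap → [98, 16, 17, 24, 52, 35, 86, 28, 48, 88, 43, 37, 55]
  52 vs smaller child 43 at index 10, swap → [98, 16, 17, 24, 43, 35, 86, 28, 48, 88, 52, 37, 55]
sift down from index 0:
  98 vs smaller child 16 at index 1, swap → [16, 98, 17, 24, 43, 35, 86, 28, 48, 88, 52, 37, 55]
  98 vs smaller child 24 at index 3, swap → [16, 24, 17, 98, 43, 35, 86, 28, 48, 88, 52, 37, 55]
  98 vs smaller child 28 at index 7, swap → [16, 24, 17, 28, 43, 35, 86, 98, 48, 88, 52, 37, 55]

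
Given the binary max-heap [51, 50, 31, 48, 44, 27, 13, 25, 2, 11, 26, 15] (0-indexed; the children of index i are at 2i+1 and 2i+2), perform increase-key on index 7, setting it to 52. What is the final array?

set index 7 from 25 to 52 → [51, 50, 31, 48, 44, 27, 13, 52, 2, 11, 26, 15]
52 > parent 48 at index 3, swap → [51, 50, 31, 52, 44, 27, 13, 48, 2, 11, 26, 15]
52 > parent 50 at index 1, swap → [51, 52, 31, 50, 44, 27, 13, 48, 2, 11, 26, 15]
52 > parent 51 at index 0, swap → [52, 51, 31, 50, 44, 27, 13, 48, 2, 11, 26, 15]

[52, 51, 31, 50, 44, 27, 13, 48, 2, 11, 26, 15]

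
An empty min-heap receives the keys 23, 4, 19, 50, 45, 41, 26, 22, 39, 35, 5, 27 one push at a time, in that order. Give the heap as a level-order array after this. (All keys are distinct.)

Insert 23:
  append 23 at index 0 → [23] (no swap needed)
Insert 4:
  append 4 at index 1 → [23, 4]
  4 < parent 23 at index 0, swap → [4, 23]
Insert 19:
  append 19 at index 2 → [4, 23, 19] (no swap needed)
Insert 50:
  append 50 at index 3 → [4, 23, 19, 50] (no swap needed)
Insert 45:
  append 45 at index 4 → [4, 23, 19, 50, 45] (no swap needed)
Insert 41:
  append 41 at index 5 → [4, 23, 19, 50, 45, 41] (no swap needed)
Insert 26:
  append 26 at index 6 → [4, 23, 19, 50, 45, 41, 26] (no swap needed)
Insert 22:
  append 22 at index 7 → [4, 23, 19, 50, 45, 41, 26, 22]
  22 < parent 50 at index 3, swap → [4, 23, 19, 22, 45, 41, 26, 50]
  22 < parent 23 at index 1, swap → [4, 22, 19, 23, 45, 41, 26, 50]
Insert 39:
  append 39 at index 8 → [4, 22, 19, 23, 45, 41, 26, 50, 39] (no swap needed)
Insert 35:
  append 35 at index 9 → [4, 22, 19, 23, 45, 41, 26, 50, 39, 35]
  35 < parent 45 at index 4, swap → [4, 22, 19, 23, 35, 41, 26, 50, 39, 45]
Insert 5:
  append 5 at index 10 → [4, 22, 19, 23, 35, 41, 26, 50, 39, 45, 5]
  5 < parent 35 at index 4, swap → [4, 22, 19, 23, 5, 41, 26, 50, 39, 45, 35]
  5 < parent 22 at index 1, swap → [4, 5, 19, 23, 22, 41, 26, 50, 39, 45, 35]
Insert 27:
  append 27 at index 11 → [4, 5, 19, 23, 22, 41, 26, 50, 39, 45, 35, 27]
  27 < parent 41 at index 5, swap → [4, 5, 19, 23, 22, 27, 26, 50, 39, 45, 35, 41]

[4, 5, 19, 23, 22, 27, 26, 50, 39, 45, 35, 41]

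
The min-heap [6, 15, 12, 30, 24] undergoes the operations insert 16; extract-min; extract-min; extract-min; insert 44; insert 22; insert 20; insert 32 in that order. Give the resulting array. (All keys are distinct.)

insert 16:
  append 16 at index 5 → [6, 15, 12, 30, 24, 16] (no swap needed)
extract-min → returns 6:
  remove root 6; move last element 16 to root → [16, 15, 12, 30, 24]
  16 vs smaller child 12 at index 2, swap → [12, 15, 16, 30, 24]
extract-min → returns 12:
  remove root 12; move last element 24 to root → [24, 15, 16, 30]
  24 vs smaller child 15 at index 1, swap → [15, 24, 16, 30]
extract-min → returns 15:
  remove root 15; move last element 30 to root → [30, 24, 16]
  30 vs smaller child 16 at index 2, swap → [16, 24, 30]
insert 44:
  append 44 at index 3 → [16, 24, 30, 44] (no swap needed)
insert 22:
  append 22 at index 4 → [16, 24, 30, 44, 22]
  22 < parent 24 at index 1, swap → [16, 22, 30, 44, 24]
insert 20:
  append 20 at index 5 → [16, 22, 30, 44, 24, 20]
  20 < parent 30 at index 2, swap → [16, 22, 20, 44, 24, 30]
insert 32:
  append 32 at index 6 → [16, 22, 20, 44, 24, 30, 32] (no swap needed)

[16, 22, 20, 44, 24, 30, 32]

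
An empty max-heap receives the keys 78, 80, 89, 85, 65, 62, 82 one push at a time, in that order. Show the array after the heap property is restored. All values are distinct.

[89, 85, 82, 78, 65, 62, 80]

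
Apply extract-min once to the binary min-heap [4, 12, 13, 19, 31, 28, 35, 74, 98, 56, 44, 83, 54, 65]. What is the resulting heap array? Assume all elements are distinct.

remove root 4; move last element 65 to root → [65, 12, 13, 19, 31, 28, 35, 74, 98, 56, 44, 83, 54]
65 vs smaller child 12 at index 1, swap → [12, 65, 13, 19, 31, 28, 35, 74, 98, 56, 44, 83, 54]
65 vs smaller child 19 at index 3, swap → [12, 19, 13, 65, 31, 28, 35, 74, 98, 56, 44, 83, 54]

[12, 19, 13, 65, 31, 28, 35, 74, 98, 56, 44, 83, 54]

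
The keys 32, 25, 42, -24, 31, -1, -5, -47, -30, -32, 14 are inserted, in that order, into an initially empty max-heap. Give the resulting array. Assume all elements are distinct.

[42, 31, 32, -24, 25, -1, -5, -47, -30, -32, 14]

Insert 32:
  append 32 at index 0 → [32] (no swap needed)
Insert 25:
  append 25 at index 1 → [32, 25] (no swap needed)
Insert 42:
  append 42 at index 2 → [32, 25, 42]
  42 > parent 32 at index 0, swap → [42, 25, 32]
Insert -24:
  append -24 at index 3 → [42, 25, 32, -24] (no swap needed)
Insert 31:
  append 31 at index 4 → [42, 25, 32, -24, 31]
  31 > parent 25 at index 1, swap → [42, 31, 32, -24, 25]
Insert -1:
  append -1 at index 5 → [42, 31, 32, -24, 25, -1] (no swap needed)
Insert -5:
  append -5 at index 6 → [42, 31, 32, -24, 25, -1, -5] (no swap needed)
Insert -47:
  append -47 at index 7 → [42, 31, 32, -24, 25, -1, -5, -47] (no swap needed)
Insert -30:
  append -30 at index 8 → [42, 31, 32, -24, 25, -1, -5, -47, -30] (no swap needed)
Insert -32:
  append -32 at index 9 → [42, 31, 32, -24, 25, -1, -5, -47, -30, -32] (no swap needed)
Insert 14:
  append 14 at index 10 → [42, 31, 32, -24, 25, -1, -5, -47, -30, -32, 14] (no swap needed)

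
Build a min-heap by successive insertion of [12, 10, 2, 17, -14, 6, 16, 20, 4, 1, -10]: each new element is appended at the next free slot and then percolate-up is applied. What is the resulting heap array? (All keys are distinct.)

[-14, -10, 6, 4, 1, 10, 16, 20, 17, 12, 2]

Insert 12:
  append 12 at index 0 → [12] (no swap needed)
Insert 10:
  append 10 at index 1 → [12, 10]
  10 < parent 12 at index 0, swap → [10, 12]
Insert 2:
  append 2 at index 2 → [10, 12, 2]
  2 < parent 10 at index 0, swap → [2, 12, 10]
Insert 17:
  append 17 at index 3 → [2, 12, 10, 17] (no swap needed)
Insert -14:
  append -14 at index 4 → [2, 12, 10, 17, -14]
  -14 < parent 12 at index 1, swap → [2, -14, 10, 17, 12]
  -14 < parent 2 at index 0, swap → [-14, 2, 10, 17, 12]
Insert 6:
  append 6 at index 5 → [-14, 2, 10, 17, 12, 6]
  6 < parent 10 at index 2, swap → [-14, 2, 6, 17, 12, 10]
Insert 16:
  append 16 at index 6 → [-14, 2, 6, 17, 12, 10, 16] (no swap needed)
Insert 20:
  append 20 at index 7 → [-14, 2, 6, 17, 12, 10, 16, 20] (no swap needed)
Insert 4:
  append 4 at index 8 → [-14, 2, 6, 17, 12, 10, 16, 20, 4]
  4 < parent 17 at index 3, swap → [-14, 2, 6, 4, 12, 10, 16, 20, 17]
Insert 1:
  append 1 at index 9 → [-14, 2, 6, 4, 12, 10, 16, 20, 17, 1]
  1 < parent 12 at index 4, swap → [-14, 2, 6, 4, 1, 10, 16, 20, 17, 12]
  1 < parent 2 at index 1, swap → [-14, 1, 6, 4, 2, 10, 16, 20, 17, 12]
Insert -10:
  append -10 at index 10 → [-14, 1, 6, 4, 2, 10, 16, 20, 17, 12, -10]
  -10 < parent 2 at index 4, swap → [-14, 1, 6, 4, -10, 10, 16, 20, 17, 12, 2]
  -10 < parent 1 at index 1, swap → [-14, -10, 6, 4, 1, 10, 16, 20, 17, 12, 2]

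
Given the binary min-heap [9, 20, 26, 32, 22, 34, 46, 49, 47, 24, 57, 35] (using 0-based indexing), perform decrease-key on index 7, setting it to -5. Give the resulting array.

set index 7 from 49 to -5 → [9, 20, 26, 32, 22, 34, 46, -5, 47, 24, 57, 35]
-5 < parent 32 at index 3, swap → [9, 20, 26, -5, 22, 34, 46, 32, 47, 24, 57, 35]
-5 < parent 20 at index 1, swap → [9, -5, 26, 20, 22, 34, 46, 32, 47, 24, 57, 35]
-5 < parent 9 at index 0, swap → [-5, 9, 26, 20, 22, 34, 46, 32, 47, 24, 57, 35]

[-5, 9, 26, 20, 22, 34, 46, 32, 47, 24, 57, 35]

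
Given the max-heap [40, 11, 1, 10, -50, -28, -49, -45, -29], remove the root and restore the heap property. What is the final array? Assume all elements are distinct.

remove root 40; move last element -29 to root → [-29, 11, 1, 10, -50, -28, -49, -45]
-29 vs larger child 11 at index 1, swap → [11, -29, 1, 10, -50, -28, -49, -45]
-29 vs larger child 10 at index 3, swap → [11, 10, 1, -29, -50, -28, -49, -45]

[11, 10, 1, -29, -50, -28, -49, -45]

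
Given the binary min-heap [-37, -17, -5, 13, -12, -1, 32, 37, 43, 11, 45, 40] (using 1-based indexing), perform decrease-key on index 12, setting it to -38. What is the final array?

set index 12 from 40 to -38 → [-37, -17, -5, 13, -12, -1, 32, 37, 43, 11, 45, -38]
-38 < parent -1 at index 6, swap → [-37, -17, -5, 13, -12, -38, 32, 37, 43, 11, 45, -1]
-38 < parent -5 at index 3, swap → [-37, -17, -38, 13, -12, -5, 32, 37, 43, 11, 45, -1]
-38 < parent -37 at index 1, swap → [-38, -17, -37, 13, -12, -5, 32, 37, 43, 11, 45, -1]

[-38, -17, -37, 13, -12, -5, 32, 37, 43, 11, 45, -1]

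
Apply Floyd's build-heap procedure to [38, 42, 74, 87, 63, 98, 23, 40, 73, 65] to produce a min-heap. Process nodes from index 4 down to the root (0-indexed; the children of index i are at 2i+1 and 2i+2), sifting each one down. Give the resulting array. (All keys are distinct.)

[23, 40, 38, 42, 63, 98, 74, 87, 73, 65]

sift down from index 4: already satisfies heap property
sift down from index 3:
  87 vs smaller child 40 at index 7, swap → [38, 42, 74, 40, 63, 98, 23, 87, 73, 65]
sift down from index 2:
  74 vs smaller child 23 at index 6, swap → [38, 42, 23, 40, 63, 98, 74, 87, 73, 65]
sift down from index 1:
  42 vs smaller child 40 at index 3, swap → [38, 40, 23, 42, 63, 98, 74, 87, 73, 65]
sift down from index 0:
  38 vs smaller child 23 at index 2, swap → [23, 40, 38, 42, 63, 98, 74, 87, 73, 65]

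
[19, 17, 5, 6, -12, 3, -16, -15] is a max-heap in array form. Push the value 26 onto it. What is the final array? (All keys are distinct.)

[26, 19, 5, 17, -12, 3, -16, -15, 6]

append 26 at index 8 → [19, 17, 5, 6, -12, 3, -16, -15, 26]
26 > parent 6 at index 3, swap → [19, 17, 5, 26, -12, 3, -16, -15, 6]
26 > parent 17 at index 1, swap → [19, 26, 5, 17, -12, 3, -16, -15, 6]
26 > parent 19 at index 0, swap → [26, 19, 5, 17, -12, 3, -16, -15, 6]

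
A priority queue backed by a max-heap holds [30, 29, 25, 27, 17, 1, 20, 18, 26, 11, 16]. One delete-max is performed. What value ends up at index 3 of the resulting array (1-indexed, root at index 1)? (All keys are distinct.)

remove root 30; move last element 16 to root → [16, 29, 25, 27, 17, 1, 20, 18, 26, 11]
16 vs larger child 29 at index 2, swap → [29, 16, 25, 27, 17, 1, 20, 18, 26, 11]
16 vs larger child 27 at index 4, swap → [29, 27, 25, 16, 17, 1, 20, 18, 26, 11]
16 vs larger child 26 at index 9, swap → [29, 27, 25, 26, 17, 1, 20, 18, 16, 11]
resulting array: [29, 27, 25, 26, 17, 1, 20, 18, 16, 11]

25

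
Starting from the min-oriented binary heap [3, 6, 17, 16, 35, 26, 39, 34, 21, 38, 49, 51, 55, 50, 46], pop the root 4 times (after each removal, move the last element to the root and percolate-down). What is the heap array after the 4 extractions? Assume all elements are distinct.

extract-min #1 returns 3:
  remove root 3; move last element 46 to root → [46, 6, 17, 16, 35, 26, 39, 34, 21, 38, 49, 51, 55, 50]
  46 vs smaller child 6 at index 1, swap → [6, 46, 17, 16, 35, 26, 39, 34, 21, 38, 49, 51, 55, 50]
  46 vs smaller child 16 at index 3, swap → [6, 16, 17, 46, 35, 26, 39, 34, 21, 38, 49, 51, 55, 50]
  46 vs smaller child 21 at index 8, swap → [6, 16, 17, 21, 35, 26, 39, 34, 46, 38, 49, 51, 55, 50]
extract-min #2 returns 6:
  remove root 6; move last element 50 to root → [50, 16, 17, 21, 35, 26, 39, 34, 46, 38, 49, 51, 55]
  50 vs smaller child 16 at index 1, swap → [16, 50, 17, 21, 35, 26, 39, 34, 46, 38, 49, 51, 55]
  50 vs smaller child 21 at index 3, swap → [16, 21, 17, 50, 35, 26, 39, 34, 46, 38, 49, 51, 55]
  50 vs smaller child 34 at index 7, swap → [16, 21, 17, 34, 35, 26, 39, 50, 46, 38, 49, 51, 55]
extract-min #3 returns 16:
  remove root 16; move last element 55 to root → [55, 21, 17, 34, 35, 26, 39, 50, 46, 38, 49, 51]
  55 vs smaller child 17 at index 2, swap → [17, 21, 55, 34, 35, 26, 39, 50, 46, 38, 49, 51]
  55 vs smaller child 26 at index 5, swap → [17, 21, 26, 34, 35, 55, 39, 50, 46, 38, 49, 51]
  55 vs only child 51 at index 11, swap → [17, 21, 26, 34, 35, 51, 39, 50, 46, 38, 49, 55]
extract-min #4 returns 17:
  remove root 17; move last element 55 to root → [55, 21, 26, 34, 35, 51, 39, 50, 46, 38, 49]
  55 vs smaller child 21 at index 1, swap → [21, 55, 26, 34, 35, 51, 39, 50, 46, 38, 49]
  55 vs smaller child 34 at index 3, swap → [21, 34, 26, 55, 35, 51, 39, 50, 46, 38, 49]
  55 vs smaller child 46 at index 8, swap → [21, 34, 26, 46, 35, 51, 39, 50, 55, 38, 49]

[21, 34, 26, 46, 35, 51, 39, 50, 55, 38, 49]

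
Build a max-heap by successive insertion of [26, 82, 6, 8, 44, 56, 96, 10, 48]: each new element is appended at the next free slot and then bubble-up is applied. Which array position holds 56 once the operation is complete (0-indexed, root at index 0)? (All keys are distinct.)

6

Insert 26:
  append 26 at index 0 → [26] (no swap needed)
Insert 82:
  append 82 at index 1 → [26, 82]
  82 > parent 26 at index 0, swap → [82, 26]
Insert 6:
  append 6 at index 2 → [82, 26, 6] (no swap needed)
Insert 8:
  append 8 at index 3 → [82, 26, 6, 8] (no swap needed)
Insert 44:
  append 44 at index 4 → [82, 26, 6, 8, 44]
  44 > parent 26 at index 1, swap → [82, 44, 6, 8, 26]
Insert 56:
  append 56 at index 5 → [82, 44, 6, 8, 26, 56]
  56 > parent 6 at index 2, swap → [82, 44, 56, 8, 26, 6]
Insert 96:
  append 96 at index 6 → [82, 44, 56, 8, 26, 6, 96]
  96 > parent 56 at index 2, swap → [82, 44, 96, 8, 26, 6, 56]
  96 > parent 82 at index 0, swap → [96, 44, 82, 8, 26, 6, 56]
Insert 10:
  append 10 at index 7 → [96, 44, 82, 8, 26, 6, 56, 10]
  10 > parent 8 at index 3, swap → [96, 44, 82, 10, 26, 6, 56, 8]
Insert 48:
  append 48 at index 8 → [96, 44, 82, 10, 26, 6, 56, 8, 48]
  48 > parent 10 at index 3, swap → [96, 44, 82, 48, 26, 6, 56, 8, 10]
  48 > parent 44 at index 1, swap → [96, 48, 82, 44, 26, 6, 56, 8, 10]
resulting array: [96, 48, 82, 44, 26, 6, 56, 8, 10]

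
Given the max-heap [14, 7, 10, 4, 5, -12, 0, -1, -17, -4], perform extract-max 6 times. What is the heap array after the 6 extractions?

extract-max #1 returns 14:
  remove root 14; move last element -4 to root → [-4, 7, 10, 4, 5, -12, 0, -1, -17]
  -4 vs larger child 10 at index 2, swap → [10, 7, -4, 4, 5, -12, 0, -1, -17]
  -4 vs larger child 0 at index 6, swap → [10, 7, 0, 4, 5, -12, -4, -1, -17]
extract-max #2 returns 10:
  remove root 10; move last element -17 to root → [-17, 7, 0, 4, 5, -12, -4, -1]
  -17 vs larger child 7 at index 1, swap → [7, -17, 0, 4, 5, -12, -4, -1]
  -17 vs larger child 5 at index 4, swap → [7, 5, 0, 4, -17, -12, -4, -1]
extract-max #3 returns 7:
  remove root 7; move last element -1 to root → [-1, 5, 0, 4, -17, -12, -4]
  -1 vs larger child 5 at index 1, swap → [5, -1, 0, 4, -17, -12, -4]
  -1 vs larger child 4 at index 3, swap → [5, 4, 0, -1, -17, -12, -4]
extract-max #4 returns 5:
  remove root 5; move last element -4 to root → [-4, 4, 0, -1, -17, -12]
  -4 vs larger child 4 at index 1, swap → [4, -4, 0, -1, -17, -12]
  -4 vs larger child -1 at index 3, swap → [4, -1, 0, -4, -17, -12]
extract-max #5 returns 4:
  remove root 4; move last element -12 to root → [-12, -1, 0, -4, -17]
  -12 vs larger child 0 at index 2, swap → [0, -1, -12, -4, -17]
extract-max #6 returns 0:
  remove root 0; move last element -17 to root → [-17, -1, -12, -4]
  -17 vs larger child -1 at index 1, swap → [-1, -17, -12, -4]
  -17 vs only child -4 at index 3, swap → [-1, -4, -12, -17]

[-1, -4, -12, -17]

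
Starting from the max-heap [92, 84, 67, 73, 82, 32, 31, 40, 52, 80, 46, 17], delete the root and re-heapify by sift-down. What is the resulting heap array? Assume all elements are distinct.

remove root 92; move last element 17 to root → [17, 84, 67, 73, 82, 32, 31, 40, 52, 80, 46]
17 vs larger child 84 at index 1, swap → [84, 17, 67, 73, 82, 32, 31, 40, 52, 80, 46]
17 vs larger child 82 at index 4, swap → [84, 82, 67, 73, 17, 32, 31, 40, 52, 80, 46]
17 vs larger child 80 at index 9, swap → [84, 82, 67, 73, 80, 32, 31, 40, 52, 17, 46]

[84, 82, 67, 73, 80, 32, 31, 40, 52, 17, 46]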